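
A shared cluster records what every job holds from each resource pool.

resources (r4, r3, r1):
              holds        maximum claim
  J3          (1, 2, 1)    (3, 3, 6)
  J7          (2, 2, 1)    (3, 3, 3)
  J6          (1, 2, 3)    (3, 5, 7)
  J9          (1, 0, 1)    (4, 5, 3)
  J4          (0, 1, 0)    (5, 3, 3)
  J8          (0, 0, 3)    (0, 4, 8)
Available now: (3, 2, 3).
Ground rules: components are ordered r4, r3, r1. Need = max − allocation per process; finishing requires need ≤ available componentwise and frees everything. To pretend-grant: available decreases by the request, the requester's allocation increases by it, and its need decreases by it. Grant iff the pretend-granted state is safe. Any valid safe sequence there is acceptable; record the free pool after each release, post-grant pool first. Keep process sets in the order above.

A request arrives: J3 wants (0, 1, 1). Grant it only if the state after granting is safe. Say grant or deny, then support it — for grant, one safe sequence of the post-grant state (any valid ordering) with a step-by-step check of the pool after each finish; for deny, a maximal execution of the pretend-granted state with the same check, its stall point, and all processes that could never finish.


DENY — the pretend-granted state is unsafe.
Key observation: after J7, J4 the pool peaks at (5, 4, 3), and each blocked process is short somewhere: J3 on r1; J6 on r1; J9 on r3; J8 on r1.
Pretend the grant happened; the run J7, J4 goes as far as possible. Step-by-step check:
  pool = (3, 1, 2)
  run J7 (needs (1, 1, 2), free (3, 1, 2)); after release of (2, 2, 1) the pool is (5, 3, 3)
  run J4 (needs (5, 2, 3), free (5, 3, 3)); after release of (0, 1, 0) the pool is (5, 4, 3)
  J3 cannot run: need (2, 0, 4) vs free (5, 4, 3) (insufficient r1)
  J6 cannot run: need (2, 3, 4) vs free (5, 4, 3) (insufficient r1)
  J9 cannot run: need (3, 5, 2) vs free (5, 4, 3) (insufficient r3)
  J8 cannot run: need (0, 4, 5) vs free (5, 4, 3) (insufficient r1)
Had the request been granted, J3, J6, J9 and J8 could never finish.


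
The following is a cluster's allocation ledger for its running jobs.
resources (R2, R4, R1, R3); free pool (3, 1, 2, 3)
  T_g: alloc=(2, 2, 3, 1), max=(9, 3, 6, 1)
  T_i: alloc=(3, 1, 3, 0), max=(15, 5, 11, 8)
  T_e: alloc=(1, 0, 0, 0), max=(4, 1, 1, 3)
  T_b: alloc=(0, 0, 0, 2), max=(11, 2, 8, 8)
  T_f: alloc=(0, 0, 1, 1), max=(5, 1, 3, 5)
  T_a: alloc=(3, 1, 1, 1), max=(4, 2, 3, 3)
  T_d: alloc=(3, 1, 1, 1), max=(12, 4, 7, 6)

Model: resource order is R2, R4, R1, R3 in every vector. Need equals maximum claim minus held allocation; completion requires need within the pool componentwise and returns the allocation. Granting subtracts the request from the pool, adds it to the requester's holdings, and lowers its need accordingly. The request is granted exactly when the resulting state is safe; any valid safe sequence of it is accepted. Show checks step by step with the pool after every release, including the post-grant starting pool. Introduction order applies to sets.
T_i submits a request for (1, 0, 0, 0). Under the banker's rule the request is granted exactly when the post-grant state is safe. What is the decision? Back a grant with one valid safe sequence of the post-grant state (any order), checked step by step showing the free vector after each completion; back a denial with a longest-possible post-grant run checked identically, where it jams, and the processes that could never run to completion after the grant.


DENY. Granting would leave the state unsafe.
Key observation: after T_a, T_e, T_f complete, (6, 2, 4, 5) is the best the pool ever gets, yet each leftover process wants more R2.
After a pretend grant, a maximal execution: T_a, T_e, T_f — then nothing else fits. Step-by-step check:
  pool = (2, 1, 2, 3)
  T_a: need (1, 1, 2, 2) fits (2, 1, 2, 3); releases (3, 1, 1, 1), pool now (5, 2, 3, 4)
  T_e: need (3, 1, 1, 3) fits (5, 2, 3, 4); releases (1, 0, 0, 0), pool now (6, 2, 3, 4)
  T_f: need (5, 1, 2, 4) fits (6, 2, 3, 4); releases (0, 0, 1, 1), pool now (6, 2, 4, 5)
  T_g cannot run: need (7, 1, 3, 0) vs free (6, 2, 4, 5) (insufficient R2)
  T_i cannot run: need (11, 4, 8, 8) vs free (6, 2, 4, 5) (insufficient R2, R4, R1 and R3)
  T_b cannot run: need (11, 2, 8, 6) vs free (6, 2, 4, 5) (insufficient R2, R1 and R3)
  T_d cannot run: need (9, 3, 6, 5) vs free (6, 2, 4, 5) (insufficient R2, R4 and R1)
Post-grant, the permanently blocked set is T_g, T_i, T_b and T_d.


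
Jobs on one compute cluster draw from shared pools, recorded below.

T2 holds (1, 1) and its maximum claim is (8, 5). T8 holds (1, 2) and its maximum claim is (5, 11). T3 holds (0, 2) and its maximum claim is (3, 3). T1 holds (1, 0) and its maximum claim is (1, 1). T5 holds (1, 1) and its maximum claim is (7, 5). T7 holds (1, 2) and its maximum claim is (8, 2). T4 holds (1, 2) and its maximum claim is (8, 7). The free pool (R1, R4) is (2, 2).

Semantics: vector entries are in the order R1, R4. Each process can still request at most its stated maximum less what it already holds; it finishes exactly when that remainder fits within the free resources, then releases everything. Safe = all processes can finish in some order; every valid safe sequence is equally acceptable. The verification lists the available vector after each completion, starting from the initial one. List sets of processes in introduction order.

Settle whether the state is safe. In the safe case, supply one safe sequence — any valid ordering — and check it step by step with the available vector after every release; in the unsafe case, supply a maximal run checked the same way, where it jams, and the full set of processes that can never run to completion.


The state is UNSAFE.
Key observation: the wall is R1: completing T1, T3 brings the pool only to (3, 4), and all the rest need more.
A maximal execution: T1, T3 — then nothing else fits. Step-by-step check:
  pool = (2, 2)
  run T1 (needs (0, 1), free (2, 2)); after release of (1, 0) the pool is (3, 2)
  run T3 (needs (3, 1), free (3, 2)); after release of (0, 2) the pool is (3, 4)
  T2 cannot run: need (7, 4) vs free (3, 4) (insufficient R1)
  T8 cannot run: need (4, 9) vs free (3, 4) (insufficient R1 and R4)
  T5 cannot run: need (6, 4) vs free (3, 4) (insufficient R1)
  T7 cannot run: need (7, 0) vs free (3, 4) (insufficient R1)
  T4 cannot run: need (7, 5) vs free (3, 4) (insufficient R1 and R4)
Never able to finish: T2, T8, T5, T7 and T4.


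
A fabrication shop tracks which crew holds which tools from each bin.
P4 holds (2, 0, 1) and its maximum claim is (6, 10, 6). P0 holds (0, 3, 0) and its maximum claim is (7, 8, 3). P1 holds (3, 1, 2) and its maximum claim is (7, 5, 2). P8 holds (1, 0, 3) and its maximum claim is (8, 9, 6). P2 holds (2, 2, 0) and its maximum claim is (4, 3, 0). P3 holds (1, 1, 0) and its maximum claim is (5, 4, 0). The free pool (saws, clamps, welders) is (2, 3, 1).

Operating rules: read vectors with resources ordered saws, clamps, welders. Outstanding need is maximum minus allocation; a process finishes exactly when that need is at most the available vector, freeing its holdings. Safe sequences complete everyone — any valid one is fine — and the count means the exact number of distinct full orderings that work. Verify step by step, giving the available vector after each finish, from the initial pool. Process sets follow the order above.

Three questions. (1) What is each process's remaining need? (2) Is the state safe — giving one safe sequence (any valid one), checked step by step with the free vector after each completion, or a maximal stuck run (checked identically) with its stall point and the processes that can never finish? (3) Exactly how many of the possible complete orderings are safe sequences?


(1) Need matrix, components ordered saws, clamps, welders:
  P4: (4, 10, 5)
  P0: (7, 5, 3)
  P1: (4, 4, 0)
  P8: (7, 9, 3)
  P2: (2, 1, 0)
  P3: (4, 3, 0)
(2) SAFE, for example via the order P2, P3, P1, P0, P8, P4.
Key observation: reading the order forward, P2 is the first process whose need (2, 1, 0) meets the free pool (2, 3, 1) exactly on a resource it requests.
Step-by-step check:
  pool = (2, 3, 1)
  P2 needs (2, 1, 0) <= (2, 3, 1) -> finishes; pool += (2, 2, 0) = (4, 5, 1)
  P3 needs (4, 3, 0) <= (4, 5, 1) -> finishes; pool += (1, 1, 0) = (5, 6, 1)
  P1 needs (4, 4, 0) <= (5, 6, 1) -> finishes; pool += (3, 1, 2) = (8, 7, 3)
  P0 needs (7, 5, 3) <= (8, 7, 3) -> finishes; pool += (0, 3, 0) = (8, 10, 3)
  P8 needs (7, 9, 3) <= (8, 10, 3) -> finishes; pool += (1, 0, 3) = (9, 10, 6)
  P4 needs (4, 10, 5) <= (9, 10, 6) -> finishes; pool += (2, 0, 1) = (11, 10, 7)
(3) Exactly 4 of the possible complete orderings are safe sequences.


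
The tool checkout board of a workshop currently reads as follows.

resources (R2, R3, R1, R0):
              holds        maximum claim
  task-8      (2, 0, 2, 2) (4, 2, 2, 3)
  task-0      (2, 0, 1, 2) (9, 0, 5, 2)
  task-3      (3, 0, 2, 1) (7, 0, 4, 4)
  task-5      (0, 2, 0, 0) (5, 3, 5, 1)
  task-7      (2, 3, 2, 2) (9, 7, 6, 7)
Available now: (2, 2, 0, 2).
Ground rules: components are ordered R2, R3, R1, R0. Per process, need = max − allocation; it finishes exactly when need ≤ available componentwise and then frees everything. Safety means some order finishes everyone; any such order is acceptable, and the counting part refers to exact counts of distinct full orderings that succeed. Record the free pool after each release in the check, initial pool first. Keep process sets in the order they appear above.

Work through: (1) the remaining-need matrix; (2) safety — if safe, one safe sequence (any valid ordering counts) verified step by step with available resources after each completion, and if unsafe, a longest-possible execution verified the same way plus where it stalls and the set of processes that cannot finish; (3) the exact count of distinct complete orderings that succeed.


(1) Need matrix, components ordered R2, R3, R1, R0:
  task-8: (2, 2, 0, 1)
  task-0: (7, 0, 4, 0)
  task-3: (4, 0, 2, 3)
  task-5: (5, 1, 5, 1)
  task-7: (7, 4, 4, 5)
(2) SAFE, for example via the order task-8, task-3, task-0, task-5, task-7.
Key observation: the first exact fit in this order is task-8 — it needs (2, 2, 0, 1) with (2, 2, 0, 2) free, meeting a requested resource to the last unit.
Step-by-step check:
  pool = (2, 2, 0, 2)
  task-8 needs (2, 2, 0, 1) <= (2, 2, 0, 2) -> finishes; pool += (2, 0, 2, 2) = (4, 2, 2, 4)
  task-3 needs (4, 0, 2, 3) <= (4, 2, 2, 4) -> finishes; pool += (3, 0, 2, 1) = (7, 2, 4, 5)
  task-0 needs (7, 0, 4, 0) <= (7, 2, 4, 5) -> finishes; pool += (2, 0, 1, 2) = (9, 2, 5, 7)
  task-5 needs (5, 1, 5, 1) <= (9, 2, 5, 7) -> finishes; pool += (0, 2, 0, 0) = (9, 4, 5, 7)
  task-7 needs (7, 4, 4, 5) <= (9, 4, 5, 7) -> finishes; pool += (2, 3, 2, 2) = (11, 7, 7, 9)
(3) Exactly 1 of the possible complete orderings is a safe sequence.


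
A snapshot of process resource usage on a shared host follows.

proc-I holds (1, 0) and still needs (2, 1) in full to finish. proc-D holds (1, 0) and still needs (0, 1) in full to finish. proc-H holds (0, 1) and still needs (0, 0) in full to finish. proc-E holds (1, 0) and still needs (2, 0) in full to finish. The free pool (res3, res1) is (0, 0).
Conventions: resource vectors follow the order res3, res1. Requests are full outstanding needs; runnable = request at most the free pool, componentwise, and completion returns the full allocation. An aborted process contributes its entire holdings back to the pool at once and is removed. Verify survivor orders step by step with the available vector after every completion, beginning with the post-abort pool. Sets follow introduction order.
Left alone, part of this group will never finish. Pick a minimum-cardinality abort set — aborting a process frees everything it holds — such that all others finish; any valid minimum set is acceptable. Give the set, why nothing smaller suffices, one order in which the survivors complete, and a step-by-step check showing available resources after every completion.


Minimum abort set: proc-I.
Key observation: proc-E had no path to completion before; after the abort of proc-I ((1, 0) returned), step 3 is where it fits.
Minimality: the empty abort set fails — the state is deadlocked as it stands.
One survivor order: proc-H, proc-D, proc-E. Check, step by step (post-abort pool first):
  pool = (1, 0)
  proc-H needs (0, 0) <= (1, 0) -> finishes; pool += (0, 1) = (1, 1)
  proc-D needs (0, 1) <= (1, 1) -> finishes; pool += (1, 0) = (2, 1)
  proc-E needs (2, 0) <= (2, 1) -> finishes; pool += (1, 0) = (3, 1)


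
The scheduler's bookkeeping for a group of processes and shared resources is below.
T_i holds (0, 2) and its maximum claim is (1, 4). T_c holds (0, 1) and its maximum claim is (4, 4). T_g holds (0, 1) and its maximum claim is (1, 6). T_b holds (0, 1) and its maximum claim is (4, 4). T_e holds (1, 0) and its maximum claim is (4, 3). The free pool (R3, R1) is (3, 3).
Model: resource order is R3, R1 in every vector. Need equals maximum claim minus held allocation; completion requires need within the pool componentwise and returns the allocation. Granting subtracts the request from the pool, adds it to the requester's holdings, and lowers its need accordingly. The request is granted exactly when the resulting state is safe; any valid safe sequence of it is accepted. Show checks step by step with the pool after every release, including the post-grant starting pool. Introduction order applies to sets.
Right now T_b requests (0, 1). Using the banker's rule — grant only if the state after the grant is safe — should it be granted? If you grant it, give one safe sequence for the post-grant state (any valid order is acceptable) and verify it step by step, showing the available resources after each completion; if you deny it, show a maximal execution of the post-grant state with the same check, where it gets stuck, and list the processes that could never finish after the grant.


GRANT — the state after the grant stays safe, e.g. via T_i, T_e, T_b, T_c, T_g.
Key observation: the grant leaves (3, 2) free — enough for T_i, whose release restarts the cascade.
Check on the post-grant state, step by step:
  pool = (3, 2)
  run T_i (needs (1, 2), free (3, 2)); after release of (0, 2) the pool is (3, 4)
  run T_e (needs (3, 3), free (3, 4)); after release of (1, 0) the pool is (4, 4)
  run T_b (needs (4, 2), free (4, 4)); after release of (0, 2) the pool is (4, 6)
  run T_c (needs (4, 3), free (4, 6)); after release of (0, 1) the pool is (4, 7)
  run T_g (needs (1, 5), free (4, 7)); after release of (0, 1) the pool is (4, 8)


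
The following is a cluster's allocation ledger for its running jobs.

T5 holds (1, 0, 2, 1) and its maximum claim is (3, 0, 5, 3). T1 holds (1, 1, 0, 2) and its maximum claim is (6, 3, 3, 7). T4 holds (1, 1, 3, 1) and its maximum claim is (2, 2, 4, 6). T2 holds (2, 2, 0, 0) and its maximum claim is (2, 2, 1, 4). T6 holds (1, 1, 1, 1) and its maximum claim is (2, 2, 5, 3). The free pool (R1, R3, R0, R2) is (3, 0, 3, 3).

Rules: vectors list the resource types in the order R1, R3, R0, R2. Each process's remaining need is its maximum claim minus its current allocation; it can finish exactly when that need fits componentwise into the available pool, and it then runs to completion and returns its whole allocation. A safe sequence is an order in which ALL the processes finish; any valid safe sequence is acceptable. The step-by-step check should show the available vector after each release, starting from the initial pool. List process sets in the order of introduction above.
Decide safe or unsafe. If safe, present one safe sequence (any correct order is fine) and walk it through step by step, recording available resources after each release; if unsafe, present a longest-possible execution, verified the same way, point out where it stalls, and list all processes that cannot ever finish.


SAFE, for example via the order T5, T2, T6, T1, T4.
Key observation: the order's first zero-slack moment is T5 ((2, 0, 3, 2) needed, (3, 0, 3, 3) free — a requested resource with nothing to spare).
Walking it through:
  pool = (3, 0, 3, 3)
  run T5 (needs (2, 0, 3, 2), free (3, 0, 3, 3)); after release of (1, 0, 2, 1) the pool is (4, 0, 5, 4)
  run T2 (needs (0, 0, 1, 4), free (4, 0, 5, 4)); after release of (2, 2, 0, 0) the pool is (6, 2, 5, 4)
  run T6 (needs (1, 1, 4, 2), free (6, 2, 5, 4)); after release of (1, 1, 1, 1) the pool is (7, 3, 6, 5)
  run T1 (needs (5, 2, 3, 5), free (7, 3, 6, 5)); after release of (1, 1, 0, 2) the pool is (8, 4, 6, 7)
  run T4 (needs (1, 1, 1, 5), free (8, 4, 6, 7)); after release of (1, 1, 3, 1) the pool is (9, 5, 9, 8)


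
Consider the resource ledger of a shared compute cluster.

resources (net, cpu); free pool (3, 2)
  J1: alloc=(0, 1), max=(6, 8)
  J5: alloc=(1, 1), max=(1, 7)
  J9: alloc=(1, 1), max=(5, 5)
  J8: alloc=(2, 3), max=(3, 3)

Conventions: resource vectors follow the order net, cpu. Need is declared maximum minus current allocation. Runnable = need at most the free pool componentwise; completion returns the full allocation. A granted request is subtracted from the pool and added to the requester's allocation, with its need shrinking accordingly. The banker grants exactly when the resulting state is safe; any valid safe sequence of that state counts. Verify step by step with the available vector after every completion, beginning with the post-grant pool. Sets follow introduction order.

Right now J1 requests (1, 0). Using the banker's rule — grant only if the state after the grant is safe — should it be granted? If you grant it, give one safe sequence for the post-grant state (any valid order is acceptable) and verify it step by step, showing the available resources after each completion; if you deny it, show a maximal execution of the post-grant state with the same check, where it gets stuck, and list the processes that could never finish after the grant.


GRANT. The post-grant state is safe; one safe sequence: J8, J9, J5, J1.
Key observation: with (2, 2) left after the transfer, J8 can run at once — the state stays safe.
Step-by-step check of the post-grant state:
  pool = (2, 2)
  J8: need (1, 0) fits (2, 2); releases (2, 3), pool now (4, 5)
  J9: need (4, 4) fits (4, 5); releases (1, 1), pool now (5, 6)
  J5: need (0, 6) fits (5, 6); releases (1, 1), pool now (6, 7)
  J1: need (5, 7) fits (6, 7); releases (1, 1), pool now (7, 8)


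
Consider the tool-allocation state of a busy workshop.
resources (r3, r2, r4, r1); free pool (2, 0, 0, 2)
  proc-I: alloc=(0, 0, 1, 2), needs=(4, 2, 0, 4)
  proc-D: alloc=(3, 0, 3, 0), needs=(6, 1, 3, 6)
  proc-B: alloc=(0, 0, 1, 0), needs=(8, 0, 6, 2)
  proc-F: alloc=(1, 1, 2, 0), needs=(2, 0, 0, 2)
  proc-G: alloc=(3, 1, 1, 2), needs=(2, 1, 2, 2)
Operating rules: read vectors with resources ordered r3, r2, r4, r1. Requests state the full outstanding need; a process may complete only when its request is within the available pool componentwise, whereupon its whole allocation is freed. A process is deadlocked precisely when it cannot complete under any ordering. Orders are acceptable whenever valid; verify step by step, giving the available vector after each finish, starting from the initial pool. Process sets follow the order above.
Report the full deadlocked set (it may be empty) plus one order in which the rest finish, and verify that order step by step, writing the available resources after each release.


No process is deadlocked.
Key observation: there is always a runnable process — proc-F first — so the state unwinds completely.
The rest can finish in the order proc-F, proc-G, proc-I, proc-D, proc-B. Check, step by step:
  pool = (2, 0, 0, 2)
  proc-F needs (2, 0, 0, 2) <= (2, 0, 0, 2) -> finishes; pool += (1, 1, 2, 0) = (3, 1, 2, 2)
  proc-G needs (2, 1, 2, 2) <= (3, 1, 2, 2) -> finishes; pool += (3, 1, 1, 2) = (6, 2, 3, 4)
  proc-I needs (4, 2, 0, 4) <= (6, 2, 3, 4) -> finishes; pool += (0, 0, 1, 2) = (6, 2, 4, 6)
  proc-D needs (6, 1, 3, 6) <= (6, 2, 4, 6) -> finishes; pool += (3, 0, 3, 0) = (9, 2, 7, 6)
  proc-B needs (8, 0, 6, 2) <= (9, 2, 7, 6) -> finishes; pool += (0, 0, 1, 0) = (9, 2, 8, 6)


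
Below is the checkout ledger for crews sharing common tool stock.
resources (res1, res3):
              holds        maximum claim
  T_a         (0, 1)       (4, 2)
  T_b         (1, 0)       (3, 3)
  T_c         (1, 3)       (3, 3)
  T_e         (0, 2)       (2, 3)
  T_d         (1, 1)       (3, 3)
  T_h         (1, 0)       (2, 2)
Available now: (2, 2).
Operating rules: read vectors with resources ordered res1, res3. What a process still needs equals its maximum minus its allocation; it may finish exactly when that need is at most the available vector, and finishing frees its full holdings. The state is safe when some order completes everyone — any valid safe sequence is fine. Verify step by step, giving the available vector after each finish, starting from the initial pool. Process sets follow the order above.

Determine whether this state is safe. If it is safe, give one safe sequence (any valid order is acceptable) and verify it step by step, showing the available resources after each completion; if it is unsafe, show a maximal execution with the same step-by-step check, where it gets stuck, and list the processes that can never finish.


SAFE. One safe sequence: T_h, T_d, T_e, T_a, T_b, T_c.
Key observation: reading the order forward, T_h is the first process whose need (1, 2) meets the free pool (2, 2) exactly on a resource it requests.
Step-by-step check:
  pool = (2, 2)
  run T_h (needs (1, 2), free (2, 2)); after release of (1, 0) the pool is (3, 2)
  run T_d (needs (2, 2), free (3, 2)); after release of (1, 1) the pool is (4, 3)
  run T_e (needs (2, 1), free (4, 3)); after release of (0, 2) the pool is (4, 5)
  run T_a (needs (4, 1), free (4, 5)); after release of (0, 1) the pool is (4, 6)
  run T_b (needs (2, 3), free (4, 6)); after release of (1, 0) the pool is (5, 6)
  run T_c (needs (2, 0), free (5, 6)); after release of (1, 3) the pool is (6, 9)


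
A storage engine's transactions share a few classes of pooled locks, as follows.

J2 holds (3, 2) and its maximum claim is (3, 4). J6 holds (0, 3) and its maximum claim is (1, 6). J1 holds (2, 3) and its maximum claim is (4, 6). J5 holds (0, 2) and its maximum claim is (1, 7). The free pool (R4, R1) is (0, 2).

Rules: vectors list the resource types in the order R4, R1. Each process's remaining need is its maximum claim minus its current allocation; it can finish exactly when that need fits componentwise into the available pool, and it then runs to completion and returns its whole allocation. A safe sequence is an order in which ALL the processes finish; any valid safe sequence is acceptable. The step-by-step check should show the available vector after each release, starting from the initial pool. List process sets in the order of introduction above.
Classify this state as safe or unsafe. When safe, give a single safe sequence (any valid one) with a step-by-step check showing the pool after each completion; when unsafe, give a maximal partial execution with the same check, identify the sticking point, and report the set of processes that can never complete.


SAFE, for example via the order J2, J6, J5, J1.
Key observation: the order's first zero-slack moment is J2 ((0, 2) needed, (0, 2) free — a requested resource with nothing to spare).
Verifying each step:
  pool = (0, 2)
  J2 needs (0, 2) <= (0, 2) -> finishes; pool += (3, 2) = (3, 4)
  J6 needs (1, 3) <= (3, 4) -> finishes; pool += (0, 3) = (3, 7)
  J5 needs (1, 5) <= (3, 7) -> finishes; pool += (0, 2) = (3, 9)
  J1 needs (2, 3) <= (3, 9) -> finishes; pool += (2, 3) = (5, 12)


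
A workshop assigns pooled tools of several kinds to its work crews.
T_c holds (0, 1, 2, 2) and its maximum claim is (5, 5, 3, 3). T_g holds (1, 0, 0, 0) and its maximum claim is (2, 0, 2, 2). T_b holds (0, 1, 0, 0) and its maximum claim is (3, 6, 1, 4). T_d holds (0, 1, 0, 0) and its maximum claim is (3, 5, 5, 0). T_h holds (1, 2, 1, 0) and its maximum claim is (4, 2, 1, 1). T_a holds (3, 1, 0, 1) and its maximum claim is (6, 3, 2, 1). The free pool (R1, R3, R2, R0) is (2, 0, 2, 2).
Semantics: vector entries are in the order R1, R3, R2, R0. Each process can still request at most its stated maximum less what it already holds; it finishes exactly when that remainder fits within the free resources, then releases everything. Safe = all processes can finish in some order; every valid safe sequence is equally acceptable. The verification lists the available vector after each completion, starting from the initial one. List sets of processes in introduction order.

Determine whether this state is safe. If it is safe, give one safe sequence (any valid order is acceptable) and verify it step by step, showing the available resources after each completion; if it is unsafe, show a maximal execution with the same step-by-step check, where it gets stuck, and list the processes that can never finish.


UNSAFE — no complete ordering exists.
Key observation: the wall is R3: completing T_g, T_h, T_a brings the pool only to (7, 3, 3, 3), and all the rest need more.
The run T_g, T_h, T_a cannot be extended any further. Step-by-step check:
  pool = (2, 0, 2, 2)
  run T_g (needs (1, 0, 2, 2), free (2, 0, 2, 2)); after release of (1, 0, 0, 0) the pool is (3, 0, 2, 2)
  run T_h (needs (3, 0, 0, 1), free (3, 0, 2, 2)); after release of (1, 2, 1, 0) the pool is (4, 2, 3, 2)
  run T_a (needs (3, 2, 2, 0), free (4, 2, 3, 2)); after release of (3, 1, 0, 1) the pool is (7, 3, 3, 3)
  blocked: T_c wants (5, 4, 1, 1), pool (7, 3, 3, 3) — not enough R3
  blocked: T_b wants (3, 5, 1, 4), pool (7, 3, 3, 3) — not enough R3 and R0
  blocked: T_d wants (3, 4, 5, 0), pool (7, 3, 3, 3) — not enough R3 and R2
Permanently blocked: T_c, T_b and T_d.


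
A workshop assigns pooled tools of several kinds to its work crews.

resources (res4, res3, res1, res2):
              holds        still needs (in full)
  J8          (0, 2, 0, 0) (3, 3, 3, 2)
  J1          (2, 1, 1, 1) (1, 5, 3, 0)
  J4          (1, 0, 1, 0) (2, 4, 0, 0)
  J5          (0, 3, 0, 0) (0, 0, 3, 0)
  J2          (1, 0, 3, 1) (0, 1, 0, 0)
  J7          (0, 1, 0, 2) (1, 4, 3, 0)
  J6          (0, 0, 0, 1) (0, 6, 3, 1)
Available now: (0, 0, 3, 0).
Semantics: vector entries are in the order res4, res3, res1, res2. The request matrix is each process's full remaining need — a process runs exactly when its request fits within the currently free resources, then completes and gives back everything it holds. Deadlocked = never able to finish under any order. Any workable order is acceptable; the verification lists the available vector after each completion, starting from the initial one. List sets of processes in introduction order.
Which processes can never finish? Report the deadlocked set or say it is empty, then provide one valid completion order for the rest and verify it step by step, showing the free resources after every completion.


The deadlocked set is J8, J1, J4, J7 and J6.
Key observation: after J5, J2 the pool peaks at (1, 3, 6, 1), and each blocked process is short somewhere: J8 on res4, res2; J1 on res3; J4 on res4, res3; J7 on res3; J6 on res3.
The rest can finish in the order J5, J2. Step-by-step check:
  pool = (0, 0, 3, 0)
  run J5 (needs (0, 0, 3, 0), free (0, 0, 3, 0)); after release of (0, 3, 0, 0) the pool is (0, 3, 3, 0)
  run J2 (needs (0, 1, 0, 0), free (0, 3, 3, 0)); after release of (1, 0, 3, 1) the pool is (1, 3, 6, 1)
The blocked processes can never fit:
  J8 still needs (3, 3, 3, 2) but only (1, 3, 6, 1) is free — short on res4 and res2
  J1 still needs (1, 5, 3, 0) but only (1, 3, 6, 1) is free — short on res3
  J4 still needs (2, 4, 0, 0) but only (1, 3, 6, 1) is free — short on res4 and res3
  J7 still needs (1, 4, 3, 0) but only (1, 3, 6, 1) is free — short on res3
  J6 still needs (0, 6, 3, 1) but only (1, 3, 6, 1) is free — short on res3


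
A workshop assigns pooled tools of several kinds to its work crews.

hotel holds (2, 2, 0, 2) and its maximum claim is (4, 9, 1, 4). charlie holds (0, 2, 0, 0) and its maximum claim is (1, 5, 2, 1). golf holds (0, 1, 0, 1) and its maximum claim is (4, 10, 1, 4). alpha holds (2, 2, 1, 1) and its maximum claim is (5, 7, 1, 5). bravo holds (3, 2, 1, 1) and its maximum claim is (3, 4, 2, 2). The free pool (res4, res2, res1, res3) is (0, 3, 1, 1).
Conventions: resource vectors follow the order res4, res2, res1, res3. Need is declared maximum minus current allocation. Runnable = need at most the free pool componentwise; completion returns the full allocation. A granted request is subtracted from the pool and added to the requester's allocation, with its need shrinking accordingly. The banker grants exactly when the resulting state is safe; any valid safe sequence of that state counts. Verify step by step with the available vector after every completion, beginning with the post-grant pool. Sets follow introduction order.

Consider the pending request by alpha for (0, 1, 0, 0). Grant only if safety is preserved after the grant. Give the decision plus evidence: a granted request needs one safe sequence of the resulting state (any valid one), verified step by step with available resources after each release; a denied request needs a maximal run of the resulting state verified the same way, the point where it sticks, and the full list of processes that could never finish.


DENY. Granting would leave the state unsafe.
Key observation: after bravo, charlie the pool peaks at (3, 6, 2, 2), and each blocked process is short somewhere: hotel on res2; golf on res4, res2, res3; alpha on res3.
Pretend the grant happened; the run bravo, charlie goes as far as possible. Step-by-step check:
  pool = (0, 2, 1, 1)
  bravo needs (0, 2, 1, 1) <= (0, 2, 1, 1) -> finishes; pool += (3, 2, 1, 1) = (3, 4, 2, 2)
  charlie needs (1, 3, 2, 1) <= (3, 4, 2, 2) -> finishes; pool += (0, 2, 0, 0) = (3, 6, 2, 2)
  blocked: hotel wants (2, 7, 1, 2), pool (3, 6, 2, 2) — not enough res2
  blocked: golf wants (4, 9, 1, 3), pool (3, 6, 2, 2) — not enough res4, res2 and res3
  blocked: alpha wants (3, 4, 0, 4), pool (3, 6, 2, 2) — not enough res3
Had the request been granted, hotel, golf and alpha could never finish.


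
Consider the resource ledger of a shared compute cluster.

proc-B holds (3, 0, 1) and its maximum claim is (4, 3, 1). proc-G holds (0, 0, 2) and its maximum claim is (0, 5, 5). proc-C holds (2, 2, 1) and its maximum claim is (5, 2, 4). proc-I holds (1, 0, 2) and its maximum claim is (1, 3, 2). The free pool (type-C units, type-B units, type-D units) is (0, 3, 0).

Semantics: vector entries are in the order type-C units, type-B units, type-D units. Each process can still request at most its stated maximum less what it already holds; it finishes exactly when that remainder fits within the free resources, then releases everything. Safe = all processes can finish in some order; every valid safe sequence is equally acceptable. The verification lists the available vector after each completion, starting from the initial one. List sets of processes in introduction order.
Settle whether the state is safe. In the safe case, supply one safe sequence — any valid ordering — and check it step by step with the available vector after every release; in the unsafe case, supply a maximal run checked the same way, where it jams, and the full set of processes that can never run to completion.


SAFE — a valid safe sequence is proc-I, proc-B, proc-C, proc-G.
Key observation: proc-I is the earliest step where a requested resource binds exactly: need (0, 3, 0), pool (0, 3, 0) at its turn.
Walking it through:
  pool = (0, 3, 0)
  proc-I: need (0, 3, 0) fits (0, 3, 0); releases (1, 0, 2), pool now (1, 3, 2)
  proc-B: need (1, 3, 0) fits (1, 3, 2); releases (3, 0, 1), pool now (4, 3, 3)
  proc-C: need (3, 0, 3) fits (4, 3, 3); releases (2, 2, 1), pool now (6, 5, 4)
  proc-G: need (0, 5, 3) fits (6, 5, 4); releases (0, 0, 2), pool now (6, 5, 6)


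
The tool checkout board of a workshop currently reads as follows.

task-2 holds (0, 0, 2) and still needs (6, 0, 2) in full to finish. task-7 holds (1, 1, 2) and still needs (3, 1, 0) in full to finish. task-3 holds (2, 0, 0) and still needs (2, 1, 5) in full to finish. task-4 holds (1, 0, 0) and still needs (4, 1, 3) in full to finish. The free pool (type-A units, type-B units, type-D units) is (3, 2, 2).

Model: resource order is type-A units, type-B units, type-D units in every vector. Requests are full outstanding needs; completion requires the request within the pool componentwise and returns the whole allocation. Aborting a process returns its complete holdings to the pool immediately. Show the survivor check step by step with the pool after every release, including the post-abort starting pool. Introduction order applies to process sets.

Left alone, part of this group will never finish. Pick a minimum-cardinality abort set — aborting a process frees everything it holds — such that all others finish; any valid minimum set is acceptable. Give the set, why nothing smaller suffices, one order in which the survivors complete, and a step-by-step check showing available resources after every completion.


Abort task-3.
Key observation: the deadlocked task-2 becomes finishable only because task-3 released (2, 0, 0); it completes at step 2 below.
Why nothing smaller works: aborting no one leaves the state deadlocked as given.
Survivors finish in the order: task-7, task-2, task-4. Walking it through (pool after the aborts first):
  pool = (5, 2, 2)
  task-7: need (3, 1, 0) fits (5, 2, 2); releases (1, 1, 2), pool now (6, 3, 4)
  task-2: need (6, 0, 2) fits (6, 3, 4); releases (0, 0, 2), pool now (6, 3, 6)
  task-4: need (4, 1, 3) fits (6, 3, 6); releases (1, 0, 0), pool now (7, 3, 6)


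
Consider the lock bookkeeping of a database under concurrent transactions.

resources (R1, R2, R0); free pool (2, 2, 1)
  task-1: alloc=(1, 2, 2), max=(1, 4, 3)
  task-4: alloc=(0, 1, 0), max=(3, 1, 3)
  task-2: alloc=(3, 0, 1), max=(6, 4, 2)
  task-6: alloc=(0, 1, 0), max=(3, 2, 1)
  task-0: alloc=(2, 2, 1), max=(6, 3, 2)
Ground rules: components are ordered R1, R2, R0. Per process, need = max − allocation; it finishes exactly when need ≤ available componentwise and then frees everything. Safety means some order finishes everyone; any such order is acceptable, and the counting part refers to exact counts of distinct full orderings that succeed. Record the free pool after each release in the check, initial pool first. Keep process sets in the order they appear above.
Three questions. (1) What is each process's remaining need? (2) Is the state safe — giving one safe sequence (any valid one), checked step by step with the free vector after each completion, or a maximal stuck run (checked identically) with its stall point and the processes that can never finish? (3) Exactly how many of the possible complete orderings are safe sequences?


(1) Need matrix, components ordered R1, R2, R0:
  task-1: (0, 2, 1)
  task-4: (3, 0, 3)
  task-2: (3, 4, 1)
  task-6: (3, 1, 1)
  task-0: (4, 1, 1)
(2) The state is SAFE; one workable sequence: task-1, task-6, task-4, task-2, task-0.
Key observation: reading the order forward, task-1 is the first process whose need (0, 2, 1) meets the free pool (2, 2, 1) exactly on a resource it requests.
Check, step by step:
  pool = (2, 2, 1)
  run task-1 (needs (0, 2, 1), free (2, 2, 1)); after release of (1, 2, 2) the pool is (3, 4, 3)
  run task-6 (needs (3, 1, 1), free (3, 4, 3)); after release of (0, 1, 0) the pool is (3, 5, 3)
  run task-4 (needs (3, 0, 3), free (3, 5, 3)); after release of (0, 1, 0) the pool is (3, 6, 3)
  run task-2 (needs (3, 4, 1), free (3, 6, 3)); after release of (3, 0, 1) the pool is (6, 6, 4)
  run task-0 (needs (4, 1, 1), free (6, 6, 4)); after release of (2, 2, 1) the pool is (8, 8, 5)
(3) The exact count: 12 of the possible complete orderings are safe sequences.


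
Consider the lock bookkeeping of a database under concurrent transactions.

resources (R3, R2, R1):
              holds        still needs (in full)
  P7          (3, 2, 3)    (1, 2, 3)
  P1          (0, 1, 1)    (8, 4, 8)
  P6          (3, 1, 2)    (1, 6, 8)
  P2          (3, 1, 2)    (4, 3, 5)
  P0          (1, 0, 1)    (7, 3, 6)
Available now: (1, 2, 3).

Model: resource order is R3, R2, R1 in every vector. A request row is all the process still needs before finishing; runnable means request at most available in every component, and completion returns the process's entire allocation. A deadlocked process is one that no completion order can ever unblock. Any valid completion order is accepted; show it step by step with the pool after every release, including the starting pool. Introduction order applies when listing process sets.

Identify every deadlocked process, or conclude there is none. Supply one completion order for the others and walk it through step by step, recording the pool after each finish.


No process is deadlocked.
Key observation: P7 can run right away; the returned allocation unlocks the remaining processes in turn.
One completion order for the rest: P7, P2, P0, P1, P6. Step-by-step check:
  pool = (1, 2, 3)
  run P7 (needs (1, 2, 3), free (1, 2, 3)); after release of (3, 2, 3) the pool is (4, 4, 6)
  run P2 (needs (4, 3, 5), free (4, 4, 6)); after release of (3, 1, 2) the pool is (7, 5, 8)
  run P0 (needs (7, 3, 6), free (7, 5, 8)); after release of (1, 0, 1) the pool is (8, 5, 9)
  run P1 (needs (8, 4, 8), free (8, 5, 9)); after release of (0, 1, 1) the pool is (8, 6, 10)
  run P6 (needs (1, 6, 8), free (8, 6, 10)); after release of (3, 1, 2) the pool is (11, 7, 12)


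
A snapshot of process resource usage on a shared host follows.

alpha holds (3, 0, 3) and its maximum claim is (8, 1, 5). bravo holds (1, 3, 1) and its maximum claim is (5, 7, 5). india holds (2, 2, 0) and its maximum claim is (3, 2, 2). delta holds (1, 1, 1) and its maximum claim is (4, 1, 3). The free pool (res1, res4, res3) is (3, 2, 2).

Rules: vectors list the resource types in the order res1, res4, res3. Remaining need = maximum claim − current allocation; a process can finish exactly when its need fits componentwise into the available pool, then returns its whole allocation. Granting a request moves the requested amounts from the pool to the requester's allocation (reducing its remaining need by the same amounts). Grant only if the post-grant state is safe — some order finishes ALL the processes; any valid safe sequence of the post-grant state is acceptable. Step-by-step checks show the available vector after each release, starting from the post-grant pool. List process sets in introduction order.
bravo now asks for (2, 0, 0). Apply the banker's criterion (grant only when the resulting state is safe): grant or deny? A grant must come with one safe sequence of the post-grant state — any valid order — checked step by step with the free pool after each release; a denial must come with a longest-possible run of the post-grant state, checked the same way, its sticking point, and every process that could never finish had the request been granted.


DENY. Granting would leave the state unsafe.
Key observation: after india, delta the pool peaks at (4, 5, 3), and each blocked process is short somewhere: alpha on res1; bravo on res3.
Pretend the grant happened; the run india, delta goes as far as possible. Walking it through:
  pool = (1, 2, 2)
  run india (needs (1, 0, 2), free (1, 2, 2)); after release of (2, 2, 0) the pool is (3, 4, 2)
  run delta (needs (3, 0, 2), free (3, 4, 2)); after release of (1, 1, 1) the pool is (4, 5, 3)
  alpha cannot run: need (5, 1, 2) vs free (4, 5, 3) (insufficient res1)
  bravo cannot run: need (2, 4, 4) vs free (4, 5, 3) (insufficient res3)
Post-grant, the permanently blocked set is alpha and bravo.


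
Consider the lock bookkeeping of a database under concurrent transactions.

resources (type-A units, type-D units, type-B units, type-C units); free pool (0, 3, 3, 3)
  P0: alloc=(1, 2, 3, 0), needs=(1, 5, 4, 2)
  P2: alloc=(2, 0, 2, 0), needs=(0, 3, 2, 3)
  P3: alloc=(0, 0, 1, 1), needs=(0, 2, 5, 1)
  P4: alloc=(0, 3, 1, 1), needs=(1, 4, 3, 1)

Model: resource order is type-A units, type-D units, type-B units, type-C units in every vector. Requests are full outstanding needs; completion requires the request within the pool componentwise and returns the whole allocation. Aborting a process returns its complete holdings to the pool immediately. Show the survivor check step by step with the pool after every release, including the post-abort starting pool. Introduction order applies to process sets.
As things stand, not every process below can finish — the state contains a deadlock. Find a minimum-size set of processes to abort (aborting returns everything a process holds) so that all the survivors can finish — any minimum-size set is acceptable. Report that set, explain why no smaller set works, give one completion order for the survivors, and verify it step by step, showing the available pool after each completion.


Minimum abort set: P4.
Key observation: P0 was stuck for good until P4 gave back (0, 3, 1, 1); in the order shown it finishes at step 2.
No smaller set exists: with zero aborts the deadlock remains.
Survivors finish in the order: P2, P0, P3. Verifying each step (pool after the aborts first):
  pool = (0, 6, 4, 4)
  run P2 (needs (0, 3, 2, 3), free (0, 6, 4, 4)); after release of (2, 0, 2, 0) the pool is (2, 6, 6, 4)
  run P0 (needs (1, 5, 4, 2), free (2, 6, 6, 4)); after release of (1, 2, 3, 0) the pool is (3, 8, 9, 4)
  run P3 (needs (0, 2, 5, 1), free (3, 8, 9, 4)); after release of (0, 0, 1, 1) the pool is (3, 8, 10, 5)
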